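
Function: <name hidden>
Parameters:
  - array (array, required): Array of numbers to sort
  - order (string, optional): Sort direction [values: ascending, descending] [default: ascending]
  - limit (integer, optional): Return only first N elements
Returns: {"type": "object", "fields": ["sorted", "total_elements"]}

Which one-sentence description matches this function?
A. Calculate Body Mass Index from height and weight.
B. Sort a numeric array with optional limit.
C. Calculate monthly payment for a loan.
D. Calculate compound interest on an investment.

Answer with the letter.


Parameters array, order, limit and return ["sorted", "total_elements"] fit: Sort a numeric array with optional limit.
B


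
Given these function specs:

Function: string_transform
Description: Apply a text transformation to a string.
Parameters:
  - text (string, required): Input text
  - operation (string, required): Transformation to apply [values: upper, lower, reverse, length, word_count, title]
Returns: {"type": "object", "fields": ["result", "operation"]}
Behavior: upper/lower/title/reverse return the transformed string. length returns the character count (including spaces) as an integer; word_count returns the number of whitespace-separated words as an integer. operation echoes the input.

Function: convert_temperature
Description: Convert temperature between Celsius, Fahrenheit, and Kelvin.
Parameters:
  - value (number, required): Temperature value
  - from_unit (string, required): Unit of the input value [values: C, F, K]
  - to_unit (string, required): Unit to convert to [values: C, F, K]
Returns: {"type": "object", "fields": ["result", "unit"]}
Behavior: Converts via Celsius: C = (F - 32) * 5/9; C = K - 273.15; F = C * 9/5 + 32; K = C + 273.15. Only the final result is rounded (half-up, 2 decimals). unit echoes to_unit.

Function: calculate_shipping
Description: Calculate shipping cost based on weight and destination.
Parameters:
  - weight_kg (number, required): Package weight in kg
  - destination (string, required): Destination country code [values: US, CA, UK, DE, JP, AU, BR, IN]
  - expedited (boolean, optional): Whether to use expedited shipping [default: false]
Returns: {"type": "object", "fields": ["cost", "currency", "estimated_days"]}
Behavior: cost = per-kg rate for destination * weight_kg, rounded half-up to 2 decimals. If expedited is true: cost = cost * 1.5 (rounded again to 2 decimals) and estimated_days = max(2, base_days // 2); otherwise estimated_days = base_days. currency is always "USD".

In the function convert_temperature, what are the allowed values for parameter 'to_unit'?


The convert_temperature spec declares:
  - to_unit (string, required): Unit to convert to [values: C, F, K]
Allowed values:
C, F, K


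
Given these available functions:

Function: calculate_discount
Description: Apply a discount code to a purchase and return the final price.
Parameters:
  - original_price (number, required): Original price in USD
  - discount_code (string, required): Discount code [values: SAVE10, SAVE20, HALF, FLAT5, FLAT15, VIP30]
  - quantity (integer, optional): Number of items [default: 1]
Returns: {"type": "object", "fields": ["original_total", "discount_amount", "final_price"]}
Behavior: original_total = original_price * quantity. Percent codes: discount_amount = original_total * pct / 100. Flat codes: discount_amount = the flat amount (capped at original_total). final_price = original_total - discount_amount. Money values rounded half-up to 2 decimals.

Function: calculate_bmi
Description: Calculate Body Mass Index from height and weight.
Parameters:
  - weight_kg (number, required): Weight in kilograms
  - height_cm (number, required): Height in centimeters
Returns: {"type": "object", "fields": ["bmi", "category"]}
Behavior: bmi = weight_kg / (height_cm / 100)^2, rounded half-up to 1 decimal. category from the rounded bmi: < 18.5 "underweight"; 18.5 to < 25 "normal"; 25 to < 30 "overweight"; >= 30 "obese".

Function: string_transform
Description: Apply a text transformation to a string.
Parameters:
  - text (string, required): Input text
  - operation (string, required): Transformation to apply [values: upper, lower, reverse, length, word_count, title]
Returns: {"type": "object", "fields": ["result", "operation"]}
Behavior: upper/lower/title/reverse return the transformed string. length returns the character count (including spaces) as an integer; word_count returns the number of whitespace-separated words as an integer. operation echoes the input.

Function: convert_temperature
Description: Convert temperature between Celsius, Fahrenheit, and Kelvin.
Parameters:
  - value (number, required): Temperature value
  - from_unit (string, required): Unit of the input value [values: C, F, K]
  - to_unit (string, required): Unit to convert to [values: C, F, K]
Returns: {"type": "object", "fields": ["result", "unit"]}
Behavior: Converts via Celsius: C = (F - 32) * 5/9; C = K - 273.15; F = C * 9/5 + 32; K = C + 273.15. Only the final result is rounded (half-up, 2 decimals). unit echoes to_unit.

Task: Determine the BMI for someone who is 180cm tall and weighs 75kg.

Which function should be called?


The task needs a function whose description is: Calculate Body Mass Index from height and weight.
calculate_bmi


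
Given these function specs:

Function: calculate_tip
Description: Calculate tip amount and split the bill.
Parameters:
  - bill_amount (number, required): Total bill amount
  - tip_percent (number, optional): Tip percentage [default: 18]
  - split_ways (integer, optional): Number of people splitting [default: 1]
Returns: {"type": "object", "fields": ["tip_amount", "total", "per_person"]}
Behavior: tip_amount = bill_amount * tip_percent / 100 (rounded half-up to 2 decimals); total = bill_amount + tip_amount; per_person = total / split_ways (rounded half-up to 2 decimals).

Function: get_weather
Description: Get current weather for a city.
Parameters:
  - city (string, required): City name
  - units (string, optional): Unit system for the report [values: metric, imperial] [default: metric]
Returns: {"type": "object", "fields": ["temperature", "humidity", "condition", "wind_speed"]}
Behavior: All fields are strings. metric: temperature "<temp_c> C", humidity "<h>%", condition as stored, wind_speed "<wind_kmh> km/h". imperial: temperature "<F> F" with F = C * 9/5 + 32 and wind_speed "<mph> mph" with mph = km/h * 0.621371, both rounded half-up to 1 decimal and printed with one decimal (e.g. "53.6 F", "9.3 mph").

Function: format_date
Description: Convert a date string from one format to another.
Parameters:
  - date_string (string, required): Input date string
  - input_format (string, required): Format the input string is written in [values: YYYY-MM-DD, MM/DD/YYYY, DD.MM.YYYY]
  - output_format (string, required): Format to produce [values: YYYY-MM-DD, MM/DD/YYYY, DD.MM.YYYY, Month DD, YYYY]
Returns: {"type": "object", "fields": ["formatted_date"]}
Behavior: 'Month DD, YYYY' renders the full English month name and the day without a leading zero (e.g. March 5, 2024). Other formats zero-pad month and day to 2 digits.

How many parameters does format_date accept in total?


Parameters of format_date: date_string (required), input_format (required), output_format (required)
Total:
3


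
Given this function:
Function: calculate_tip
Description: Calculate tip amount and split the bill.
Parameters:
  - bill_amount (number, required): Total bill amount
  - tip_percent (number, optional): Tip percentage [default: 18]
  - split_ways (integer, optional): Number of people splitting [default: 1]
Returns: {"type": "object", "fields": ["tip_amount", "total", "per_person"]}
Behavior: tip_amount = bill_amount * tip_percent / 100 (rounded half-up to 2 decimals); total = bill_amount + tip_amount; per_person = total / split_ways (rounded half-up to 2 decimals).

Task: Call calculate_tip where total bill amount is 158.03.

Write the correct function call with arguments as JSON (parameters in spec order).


Mapping each described value to its parameter name:
  'Total bill amount' -> bill_amount = 158.03
calculate_tip({"bill_amount": 158.03})


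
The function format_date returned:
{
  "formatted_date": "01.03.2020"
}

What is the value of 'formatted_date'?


01.03.2020


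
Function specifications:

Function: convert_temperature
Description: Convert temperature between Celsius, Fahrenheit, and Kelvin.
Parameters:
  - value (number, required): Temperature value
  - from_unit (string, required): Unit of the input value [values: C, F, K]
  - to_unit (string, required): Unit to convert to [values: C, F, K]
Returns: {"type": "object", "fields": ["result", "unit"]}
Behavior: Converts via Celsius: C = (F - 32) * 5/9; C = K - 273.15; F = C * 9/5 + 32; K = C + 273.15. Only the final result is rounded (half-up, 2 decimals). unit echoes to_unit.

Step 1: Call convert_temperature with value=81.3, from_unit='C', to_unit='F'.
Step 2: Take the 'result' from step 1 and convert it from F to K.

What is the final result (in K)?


Step 1: convert_temperature(value=81.3, from_unit=C, to_unit=F)
  Input already in C: 81.3
  To F: 81.3 * 9/5 + 32 = 178.34
  Round to 2 decimals: 178.34
  -> result = 178.34 F
Step 2: convert_temperature(value=178.34, from_unit=F, to_unit=K)
  To C: (178.34 - 32) * 5/9 = 81.3
  To K: 81.3 + 273.15 = 354.45
  Round to 2 decimals: 354.45
  -> result = 354.45 K
354.45 K


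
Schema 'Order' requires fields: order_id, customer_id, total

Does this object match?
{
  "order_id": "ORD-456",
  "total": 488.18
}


Checking required fields...
Missing: customer_id
Invalid - missing required field 'customer_id'


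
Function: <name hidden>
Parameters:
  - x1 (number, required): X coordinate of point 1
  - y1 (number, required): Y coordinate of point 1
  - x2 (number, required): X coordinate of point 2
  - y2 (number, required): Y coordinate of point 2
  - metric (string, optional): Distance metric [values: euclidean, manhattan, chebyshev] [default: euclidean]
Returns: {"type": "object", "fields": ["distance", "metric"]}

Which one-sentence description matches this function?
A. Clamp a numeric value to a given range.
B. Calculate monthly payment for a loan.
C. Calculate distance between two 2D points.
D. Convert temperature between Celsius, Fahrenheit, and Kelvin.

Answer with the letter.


Parameters x1, y1, x2, y2, metric and return ["distance", "metric"] fit: Calculate distance between two 2D points.
C


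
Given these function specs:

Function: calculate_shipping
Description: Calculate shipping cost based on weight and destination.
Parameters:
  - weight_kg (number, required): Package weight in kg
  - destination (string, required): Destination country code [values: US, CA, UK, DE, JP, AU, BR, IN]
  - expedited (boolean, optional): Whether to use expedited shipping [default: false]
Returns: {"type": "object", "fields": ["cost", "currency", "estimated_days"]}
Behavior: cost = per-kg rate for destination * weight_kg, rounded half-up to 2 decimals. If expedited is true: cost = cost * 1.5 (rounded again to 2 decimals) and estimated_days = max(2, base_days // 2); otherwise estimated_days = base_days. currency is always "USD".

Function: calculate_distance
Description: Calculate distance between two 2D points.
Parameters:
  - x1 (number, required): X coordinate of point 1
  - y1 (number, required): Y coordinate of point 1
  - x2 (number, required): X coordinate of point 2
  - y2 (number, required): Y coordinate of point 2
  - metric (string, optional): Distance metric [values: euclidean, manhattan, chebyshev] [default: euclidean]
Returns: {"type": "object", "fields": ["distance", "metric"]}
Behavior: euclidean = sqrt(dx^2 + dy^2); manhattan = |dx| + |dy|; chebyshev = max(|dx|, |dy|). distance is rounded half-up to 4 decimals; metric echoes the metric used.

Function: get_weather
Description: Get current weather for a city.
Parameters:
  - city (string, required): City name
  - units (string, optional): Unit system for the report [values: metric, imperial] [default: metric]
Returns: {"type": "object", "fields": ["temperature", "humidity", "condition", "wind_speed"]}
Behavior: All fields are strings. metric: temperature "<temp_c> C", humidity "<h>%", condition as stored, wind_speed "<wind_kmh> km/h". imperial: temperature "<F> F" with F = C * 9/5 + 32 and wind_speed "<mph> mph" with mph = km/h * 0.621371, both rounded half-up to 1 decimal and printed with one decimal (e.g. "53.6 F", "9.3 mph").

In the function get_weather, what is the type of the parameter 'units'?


The get_weather spec declares:
  - units (string, optional): Unit system for the report [values: metric, imperial] [default: metric]
Type:
string


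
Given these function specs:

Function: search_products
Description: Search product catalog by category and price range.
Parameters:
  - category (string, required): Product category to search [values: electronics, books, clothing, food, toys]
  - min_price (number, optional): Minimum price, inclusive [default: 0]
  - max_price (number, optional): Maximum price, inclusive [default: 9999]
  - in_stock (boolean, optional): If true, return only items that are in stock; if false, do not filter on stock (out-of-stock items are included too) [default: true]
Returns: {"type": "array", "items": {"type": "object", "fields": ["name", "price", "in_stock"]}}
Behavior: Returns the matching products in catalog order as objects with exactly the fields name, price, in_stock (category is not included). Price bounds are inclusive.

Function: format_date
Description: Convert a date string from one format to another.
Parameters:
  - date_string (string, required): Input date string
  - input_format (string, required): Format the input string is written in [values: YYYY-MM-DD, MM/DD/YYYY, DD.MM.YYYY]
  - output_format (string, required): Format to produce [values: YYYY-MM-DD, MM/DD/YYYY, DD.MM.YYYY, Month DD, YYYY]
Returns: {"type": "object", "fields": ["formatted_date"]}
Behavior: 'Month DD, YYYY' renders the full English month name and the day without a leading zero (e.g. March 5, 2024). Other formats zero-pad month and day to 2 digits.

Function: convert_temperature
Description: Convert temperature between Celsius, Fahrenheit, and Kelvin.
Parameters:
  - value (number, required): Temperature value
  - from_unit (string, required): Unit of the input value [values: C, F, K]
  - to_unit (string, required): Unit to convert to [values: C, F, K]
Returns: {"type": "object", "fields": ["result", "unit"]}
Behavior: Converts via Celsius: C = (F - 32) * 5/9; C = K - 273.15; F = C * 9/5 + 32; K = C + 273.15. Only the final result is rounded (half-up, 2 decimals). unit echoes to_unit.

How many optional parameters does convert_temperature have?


Parameters of convert_temperature: value (required), from_unit (required), to_unit (required)
Optional count:
0


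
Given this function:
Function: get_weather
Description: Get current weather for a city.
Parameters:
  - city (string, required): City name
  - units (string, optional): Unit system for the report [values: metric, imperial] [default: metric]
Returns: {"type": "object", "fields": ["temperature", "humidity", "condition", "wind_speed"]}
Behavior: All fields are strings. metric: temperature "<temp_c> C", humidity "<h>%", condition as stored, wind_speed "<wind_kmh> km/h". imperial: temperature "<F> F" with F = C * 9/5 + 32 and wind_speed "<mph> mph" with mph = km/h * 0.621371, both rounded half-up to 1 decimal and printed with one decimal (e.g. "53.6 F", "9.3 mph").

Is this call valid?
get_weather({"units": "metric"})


Checking required parameters...
Missing required parameter: city
Invalid - missing required parameter 'city'


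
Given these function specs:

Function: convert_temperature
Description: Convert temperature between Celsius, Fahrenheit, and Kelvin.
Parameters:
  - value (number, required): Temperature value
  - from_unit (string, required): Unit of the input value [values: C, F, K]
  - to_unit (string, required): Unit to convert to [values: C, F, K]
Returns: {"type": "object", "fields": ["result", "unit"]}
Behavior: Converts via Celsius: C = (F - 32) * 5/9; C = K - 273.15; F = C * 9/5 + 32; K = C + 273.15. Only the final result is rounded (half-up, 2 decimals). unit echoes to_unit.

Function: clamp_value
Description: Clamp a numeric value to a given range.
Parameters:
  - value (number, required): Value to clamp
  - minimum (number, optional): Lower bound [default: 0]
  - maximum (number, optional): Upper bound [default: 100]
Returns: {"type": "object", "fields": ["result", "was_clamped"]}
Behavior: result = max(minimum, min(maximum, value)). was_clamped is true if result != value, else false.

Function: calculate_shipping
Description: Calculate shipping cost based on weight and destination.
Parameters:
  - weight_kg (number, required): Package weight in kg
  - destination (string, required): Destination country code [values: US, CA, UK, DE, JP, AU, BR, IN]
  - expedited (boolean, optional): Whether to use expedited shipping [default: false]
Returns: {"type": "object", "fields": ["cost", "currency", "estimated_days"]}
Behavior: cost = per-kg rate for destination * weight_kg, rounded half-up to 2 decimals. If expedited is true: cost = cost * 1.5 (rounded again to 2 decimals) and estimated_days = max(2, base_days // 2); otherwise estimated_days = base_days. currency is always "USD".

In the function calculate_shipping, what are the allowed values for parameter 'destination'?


The calculate_shipping spec declares:
  - destination (string, required): Destination country code [values: US, CA, UK, DE, JP, AU, BR, IN]
Allowed values:
US, CA, UK, DE, JP, AU, BR, IN


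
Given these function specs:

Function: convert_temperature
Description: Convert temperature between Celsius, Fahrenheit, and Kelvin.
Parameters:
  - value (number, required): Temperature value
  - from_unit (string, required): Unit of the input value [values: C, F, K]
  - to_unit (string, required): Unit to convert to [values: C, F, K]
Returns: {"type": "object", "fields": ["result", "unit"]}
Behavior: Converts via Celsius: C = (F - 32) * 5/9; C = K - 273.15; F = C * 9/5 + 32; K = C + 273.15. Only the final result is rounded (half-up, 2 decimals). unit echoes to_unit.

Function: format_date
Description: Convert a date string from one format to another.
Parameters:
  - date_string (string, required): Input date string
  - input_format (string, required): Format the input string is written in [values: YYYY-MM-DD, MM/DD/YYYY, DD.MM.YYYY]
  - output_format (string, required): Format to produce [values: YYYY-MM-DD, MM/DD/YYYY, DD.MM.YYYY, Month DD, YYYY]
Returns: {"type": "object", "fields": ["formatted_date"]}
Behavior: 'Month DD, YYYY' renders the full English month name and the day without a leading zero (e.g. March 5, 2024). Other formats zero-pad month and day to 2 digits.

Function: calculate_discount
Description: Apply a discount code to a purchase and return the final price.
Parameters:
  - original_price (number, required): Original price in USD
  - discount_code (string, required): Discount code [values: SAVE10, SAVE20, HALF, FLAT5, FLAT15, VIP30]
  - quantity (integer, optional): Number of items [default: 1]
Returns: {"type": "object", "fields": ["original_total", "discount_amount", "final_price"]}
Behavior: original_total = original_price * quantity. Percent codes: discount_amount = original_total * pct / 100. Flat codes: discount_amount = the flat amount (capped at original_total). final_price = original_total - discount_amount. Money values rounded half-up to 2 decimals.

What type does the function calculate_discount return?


The calculate_discount spec declares Returns: {"type": "object", "fields": ["original_total", "discount_amount", "final_price"]}
Type:
object


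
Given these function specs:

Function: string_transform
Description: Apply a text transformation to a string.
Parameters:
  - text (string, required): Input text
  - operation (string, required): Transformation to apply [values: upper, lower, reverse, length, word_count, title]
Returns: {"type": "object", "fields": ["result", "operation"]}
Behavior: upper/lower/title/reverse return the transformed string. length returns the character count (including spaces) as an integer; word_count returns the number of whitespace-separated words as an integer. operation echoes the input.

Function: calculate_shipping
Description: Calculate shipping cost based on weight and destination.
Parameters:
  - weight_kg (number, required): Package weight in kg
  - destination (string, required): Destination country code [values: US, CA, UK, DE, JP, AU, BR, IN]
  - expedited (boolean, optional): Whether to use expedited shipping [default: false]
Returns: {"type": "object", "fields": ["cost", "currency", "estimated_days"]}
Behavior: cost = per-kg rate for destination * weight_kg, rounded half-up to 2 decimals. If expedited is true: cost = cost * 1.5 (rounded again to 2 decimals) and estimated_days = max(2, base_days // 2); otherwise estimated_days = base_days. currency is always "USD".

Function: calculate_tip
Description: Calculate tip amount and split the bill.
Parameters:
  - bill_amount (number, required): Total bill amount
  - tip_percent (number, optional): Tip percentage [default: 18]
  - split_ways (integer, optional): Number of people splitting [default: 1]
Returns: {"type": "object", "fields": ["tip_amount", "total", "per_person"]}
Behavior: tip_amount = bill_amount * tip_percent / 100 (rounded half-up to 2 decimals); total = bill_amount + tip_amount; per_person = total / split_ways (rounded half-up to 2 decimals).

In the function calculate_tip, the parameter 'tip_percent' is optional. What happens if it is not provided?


The calculate_tip spec declares:
  - tip_percent (number, optional): Tip percentage [default: 18]
It defaults to 18


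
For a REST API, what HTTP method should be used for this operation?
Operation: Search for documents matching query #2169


GET = read, POST = create, PUT = update/replace, DELETE = remove
This operation is a read.
GET


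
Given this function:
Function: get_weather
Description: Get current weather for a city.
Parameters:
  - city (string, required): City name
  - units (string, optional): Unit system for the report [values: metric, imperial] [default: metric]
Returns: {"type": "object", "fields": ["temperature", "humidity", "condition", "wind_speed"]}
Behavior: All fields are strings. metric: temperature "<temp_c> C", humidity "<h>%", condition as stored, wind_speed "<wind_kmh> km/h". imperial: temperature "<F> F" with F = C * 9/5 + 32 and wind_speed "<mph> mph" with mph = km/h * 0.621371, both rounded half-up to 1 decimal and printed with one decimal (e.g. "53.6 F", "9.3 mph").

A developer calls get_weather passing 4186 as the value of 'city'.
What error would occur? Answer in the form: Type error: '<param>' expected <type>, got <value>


Spec: 'city' is declared as string; 4186 is an integer.
Type error: 'city' expected string, got 4186


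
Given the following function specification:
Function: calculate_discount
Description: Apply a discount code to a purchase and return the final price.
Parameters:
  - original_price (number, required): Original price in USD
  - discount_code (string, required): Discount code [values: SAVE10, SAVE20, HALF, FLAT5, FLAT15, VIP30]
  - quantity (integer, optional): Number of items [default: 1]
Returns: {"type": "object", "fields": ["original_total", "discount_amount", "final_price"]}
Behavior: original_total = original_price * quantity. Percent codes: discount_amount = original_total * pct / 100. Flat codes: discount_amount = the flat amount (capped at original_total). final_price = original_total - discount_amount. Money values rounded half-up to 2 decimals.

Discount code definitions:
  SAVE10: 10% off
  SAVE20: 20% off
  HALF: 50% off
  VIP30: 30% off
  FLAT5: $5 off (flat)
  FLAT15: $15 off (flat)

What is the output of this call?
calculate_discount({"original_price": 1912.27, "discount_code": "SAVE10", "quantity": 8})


original_total = 1912.27 * 8 = 15298.16
SAVE10 = 10% off: discount_amount = 15298.16 * 10/100 = 1529.816 -> 1529.82
final_price = 15298.16 - 1529.82 = 13768.34
Output:
{"original_total": 15298.16, "discount_amount": 1529.82, "final_price": 13768.34}


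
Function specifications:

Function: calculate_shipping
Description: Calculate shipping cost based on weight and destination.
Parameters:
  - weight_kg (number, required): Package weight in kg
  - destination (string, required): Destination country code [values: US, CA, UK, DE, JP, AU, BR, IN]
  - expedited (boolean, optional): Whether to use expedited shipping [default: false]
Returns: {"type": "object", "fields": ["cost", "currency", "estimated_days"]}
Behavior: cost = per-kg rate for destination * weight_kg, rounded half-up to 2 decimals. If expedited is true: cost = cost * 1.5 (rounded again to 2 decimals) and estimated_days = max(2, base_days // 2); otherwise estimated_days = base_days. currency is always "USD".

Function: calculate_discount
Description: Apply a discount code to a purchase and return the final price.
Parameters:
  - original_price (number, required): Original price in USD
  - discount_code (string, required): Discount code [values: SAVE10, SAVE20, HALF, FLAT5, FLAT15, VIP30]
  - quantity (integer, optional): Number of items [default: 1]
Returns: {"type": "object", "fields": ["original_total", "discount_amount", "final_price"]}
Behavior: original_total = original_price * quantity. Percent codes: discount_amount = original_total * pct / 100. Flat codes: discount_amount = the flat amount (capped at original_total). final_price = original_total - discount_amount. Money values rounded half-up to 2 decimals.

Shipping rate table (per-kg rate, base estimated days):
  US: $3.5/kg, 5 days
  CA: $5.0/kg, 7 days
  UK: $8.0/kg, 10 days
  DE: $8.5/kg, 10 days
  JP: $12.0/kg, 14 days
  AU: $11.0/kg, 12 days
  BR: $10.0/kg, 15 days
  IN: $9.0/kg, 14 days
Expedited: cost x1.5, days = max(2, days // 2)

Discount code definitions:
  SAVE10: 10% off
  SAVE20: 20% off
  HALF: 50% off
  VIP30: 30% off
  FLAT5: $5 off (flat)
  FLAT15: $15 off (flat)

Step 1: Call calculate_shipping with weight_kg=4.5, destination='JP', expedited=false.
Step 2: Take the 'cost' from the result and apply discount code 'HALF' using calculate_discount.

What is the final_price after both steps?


Step 1: calculate_shipping(weight_kg=4.5, destination=JP, expedited=false)
  Rate for JP: $12.0/kg, base 14 days
  cost = 12.0 * 4.5 = 54 -> 54.00
  expedited not set/false: estimated_days = 14
  -> cost = 54.00 USD
Step 2: calculate_discount(original_price=54.0, discount_code=HALF, quantity=1)
  original_total = 54.0 * 1 = 54.00
  HALF = 50% off: discount_amount = 54.00 * 50/100 = 27 -> 27.00
  final_price = 54.00 - 27.00 = 27.00
  -> final_price = 27.00
$27.00


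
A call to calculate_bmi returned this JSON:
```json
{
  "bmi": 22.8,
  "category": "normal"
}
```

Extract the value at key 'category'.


normal


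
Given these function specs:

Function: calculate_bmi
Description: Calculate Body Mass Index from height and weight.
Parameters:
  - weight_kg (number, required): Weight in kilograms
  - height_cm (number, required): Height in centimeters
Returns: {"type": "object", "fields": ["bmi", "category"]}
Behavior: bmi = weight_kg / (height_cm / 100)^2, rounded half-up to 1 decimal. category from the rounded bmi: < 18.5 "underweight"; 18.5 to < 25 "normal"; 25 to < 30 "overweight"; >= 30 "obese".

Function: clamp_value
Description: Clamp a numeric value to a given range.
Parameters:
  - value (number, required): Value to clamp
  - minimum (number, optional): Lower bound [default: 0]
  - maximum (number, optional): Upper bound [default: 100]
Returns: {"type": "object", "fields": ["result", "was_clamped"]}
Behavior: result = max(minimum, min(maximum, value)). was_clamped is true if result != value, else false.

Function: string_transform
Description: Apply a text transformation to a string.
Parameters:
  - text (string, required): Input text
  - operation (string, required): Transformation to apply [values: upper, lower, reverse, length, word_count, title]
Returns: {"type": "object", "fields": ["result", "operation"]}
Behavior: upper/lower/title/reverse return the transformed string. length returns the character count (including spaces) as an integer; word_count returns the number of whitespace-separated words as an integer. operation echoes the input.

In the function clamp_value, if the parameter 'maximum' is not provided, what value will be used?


The clamp_value spec declares:
  - maximum (number, optional): Upper bound [default: 100]
Default:
100


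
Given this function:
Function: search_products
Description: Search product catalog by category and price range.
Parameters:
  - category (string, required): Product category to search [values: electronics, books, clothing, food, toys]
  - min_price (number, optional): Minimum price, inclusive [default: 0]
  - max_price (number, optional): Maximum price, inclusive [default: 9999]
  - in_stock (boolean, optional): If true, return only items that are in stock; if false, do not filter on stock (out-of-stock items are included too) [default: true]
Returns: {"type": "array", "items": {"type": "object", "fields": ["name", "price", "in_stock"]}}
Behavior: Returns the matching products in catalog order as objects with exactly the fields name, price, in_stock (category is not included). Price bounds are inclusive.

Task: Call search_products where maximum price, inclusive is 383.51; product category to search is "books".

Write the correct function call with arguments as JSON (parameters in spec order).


Mapping each described value to its parameter name:
  'Maximum price, inclusive' -> max_price = 383.51
  'Product category to search' -> category = "books"
search_products({"category": "books", "max_price": 383.51})


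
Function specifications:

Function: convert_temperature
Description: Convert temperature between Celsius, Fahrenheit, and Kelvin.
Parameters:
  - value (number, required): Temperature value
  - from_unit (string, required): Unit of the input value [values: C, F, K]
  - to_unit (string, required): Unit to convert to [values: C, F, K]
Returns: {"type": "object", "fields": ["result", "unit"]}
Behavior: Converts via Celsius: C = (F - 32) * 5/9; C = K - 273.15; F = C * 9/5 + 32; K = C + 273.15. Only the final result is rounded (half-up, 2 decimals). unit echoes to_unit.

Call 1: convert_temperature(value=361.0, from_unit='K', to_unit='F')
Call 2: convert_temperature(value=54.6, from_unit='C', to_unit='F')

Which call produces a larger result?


Call 1:
  To C: 361 - 273.15 = 87.85
  To F: 87.85 * 9/5 + 32 = 190.13
  Round to 2 decimals: 190.13
  -> 190.13 F
Call 2:
  Input already in C: 54.6
  To F: 54.6 * 9/5 + 32 = 130.28
  Round to 2 decimals: 130.28
  -> 130.28 F
Call 1 (190.13 F)


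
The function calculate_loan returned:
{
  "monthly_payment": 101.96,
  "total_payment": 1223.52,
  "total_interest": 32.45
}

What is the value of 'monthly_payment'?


101.96


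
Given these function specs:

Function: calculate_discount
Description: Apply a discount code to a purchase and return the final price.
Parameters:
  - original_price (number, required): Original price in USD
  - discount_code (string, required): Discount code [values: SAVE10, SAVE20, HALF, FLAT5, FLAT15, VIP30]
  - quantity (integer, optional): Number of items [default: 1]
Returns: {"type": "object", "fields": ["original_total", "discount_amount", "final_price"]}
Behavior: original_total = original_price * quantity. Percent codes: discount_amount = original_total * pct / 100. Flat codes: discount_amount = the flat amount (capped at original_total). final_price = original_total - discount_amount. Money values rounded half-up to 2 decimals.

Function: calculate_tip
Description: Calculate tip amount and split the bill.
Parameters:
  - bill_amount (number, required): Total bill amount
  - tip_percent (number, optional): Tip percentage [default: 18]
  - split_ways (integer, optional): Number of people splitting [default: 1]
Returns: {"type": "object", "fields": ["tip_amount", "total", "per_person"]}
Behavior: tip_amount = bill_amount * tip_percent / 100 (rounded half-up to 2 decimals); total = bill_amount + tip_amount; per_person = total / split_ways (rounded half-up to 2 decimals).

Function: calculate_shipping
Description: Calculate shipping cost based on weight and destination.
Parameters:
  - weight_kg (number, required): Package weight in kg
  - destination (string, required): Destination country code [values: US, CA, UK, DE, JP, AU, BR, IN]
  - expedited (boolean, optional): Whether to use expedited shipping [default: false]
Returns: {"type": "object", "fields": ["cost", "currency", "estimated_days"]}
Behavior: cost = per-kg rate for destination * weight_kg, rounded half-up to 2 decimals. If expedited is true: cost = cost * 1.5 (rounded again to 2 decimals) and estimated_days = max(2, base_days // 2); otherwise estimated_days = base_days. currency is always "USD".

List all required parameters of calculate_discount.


Parameters of calculate_discount and their required/optional flag:
  original_price: required
  discount_code: required
  quantity: optional
discount_code, original_price


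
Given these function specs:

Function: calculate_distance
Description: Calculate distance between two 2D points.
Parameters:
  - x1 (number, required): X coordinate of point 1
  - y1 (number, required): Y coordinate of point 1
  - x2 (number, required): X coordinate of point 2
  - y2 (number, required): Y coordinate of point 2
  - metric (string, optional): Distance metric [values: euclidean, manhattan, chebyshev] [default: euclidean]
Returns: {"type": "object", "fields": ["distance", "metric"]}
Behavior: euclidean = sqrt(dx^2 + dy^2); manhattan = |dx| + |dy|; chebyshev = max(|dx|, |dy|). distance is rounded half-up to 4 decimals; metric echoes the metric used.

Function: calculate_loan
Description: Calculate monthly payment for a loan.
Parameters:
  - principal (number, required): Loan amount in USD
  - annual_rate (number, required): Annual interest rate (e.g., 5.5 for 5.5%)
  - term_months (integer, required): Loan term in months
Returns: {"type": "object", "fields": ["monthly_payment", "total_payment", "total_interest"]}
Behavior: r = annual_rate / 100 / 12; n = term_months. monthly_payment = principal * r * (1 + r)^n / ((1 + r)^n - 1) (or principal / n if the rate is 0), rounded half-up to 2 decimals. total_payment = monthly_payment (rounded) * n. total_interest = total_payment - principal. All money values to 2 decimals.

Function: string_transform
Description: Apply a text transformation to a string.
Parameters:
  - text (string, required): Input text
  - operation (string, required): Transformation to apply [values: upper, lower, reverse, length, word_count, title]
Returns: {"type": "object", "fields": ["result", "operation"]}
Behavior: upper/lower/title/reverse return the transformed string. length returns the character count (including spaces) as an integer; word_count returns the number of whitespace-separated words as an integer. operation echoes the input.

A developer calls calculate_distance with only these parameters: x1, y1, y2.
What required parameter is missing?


Required parameters: x1, y1, x2, y2
Provided: x1, y1, y2
Missing: x2
x2


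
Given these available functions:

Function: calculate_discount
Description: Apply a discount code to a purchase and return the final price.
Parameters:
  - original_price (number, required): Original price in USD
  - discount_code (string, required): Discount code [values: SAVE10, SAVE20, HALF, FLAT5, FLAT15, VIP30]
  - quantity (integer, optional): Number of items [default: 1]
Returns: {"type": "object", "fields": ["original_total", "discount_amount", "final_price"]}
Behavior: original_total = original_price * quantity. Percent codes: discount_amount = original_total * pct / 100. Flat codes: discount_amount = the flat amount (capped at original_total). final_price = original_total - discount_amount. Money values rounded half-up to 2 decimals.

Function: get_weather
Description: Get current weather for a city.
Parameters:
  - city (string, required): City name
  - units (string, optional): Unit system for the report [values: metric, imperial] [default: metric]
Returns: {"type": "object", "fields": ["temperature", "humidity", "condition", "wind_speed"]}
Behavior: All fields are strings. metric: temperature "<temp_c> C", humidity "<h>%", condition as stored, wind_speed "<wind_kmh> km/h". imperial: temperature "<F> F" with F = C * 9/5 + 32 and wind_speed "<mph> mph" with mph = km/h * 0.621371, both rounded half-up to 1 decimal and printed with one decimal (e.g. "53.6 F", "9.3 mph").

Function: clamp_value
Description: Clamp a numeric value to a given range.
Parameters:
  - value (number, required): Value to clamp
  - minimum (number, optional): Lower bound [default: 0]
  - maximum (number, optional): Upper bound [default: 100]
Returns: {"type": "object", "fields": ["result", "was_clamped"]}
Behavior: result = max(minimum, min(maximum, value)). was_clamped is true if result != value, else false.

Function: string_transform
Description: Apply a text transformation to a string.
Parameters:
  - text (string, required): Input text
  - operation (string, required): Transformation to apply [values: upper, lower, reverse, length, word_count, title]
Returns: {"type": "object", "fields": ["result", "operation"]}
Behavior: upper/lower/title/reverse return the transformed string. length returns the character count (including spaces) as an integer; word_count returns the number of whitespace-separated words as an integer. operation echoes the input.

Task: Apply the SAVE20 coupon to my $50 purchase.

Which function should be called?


The task needs a function whose description is: Apply a discount code to a purchase and return the final price.
calculate_discount


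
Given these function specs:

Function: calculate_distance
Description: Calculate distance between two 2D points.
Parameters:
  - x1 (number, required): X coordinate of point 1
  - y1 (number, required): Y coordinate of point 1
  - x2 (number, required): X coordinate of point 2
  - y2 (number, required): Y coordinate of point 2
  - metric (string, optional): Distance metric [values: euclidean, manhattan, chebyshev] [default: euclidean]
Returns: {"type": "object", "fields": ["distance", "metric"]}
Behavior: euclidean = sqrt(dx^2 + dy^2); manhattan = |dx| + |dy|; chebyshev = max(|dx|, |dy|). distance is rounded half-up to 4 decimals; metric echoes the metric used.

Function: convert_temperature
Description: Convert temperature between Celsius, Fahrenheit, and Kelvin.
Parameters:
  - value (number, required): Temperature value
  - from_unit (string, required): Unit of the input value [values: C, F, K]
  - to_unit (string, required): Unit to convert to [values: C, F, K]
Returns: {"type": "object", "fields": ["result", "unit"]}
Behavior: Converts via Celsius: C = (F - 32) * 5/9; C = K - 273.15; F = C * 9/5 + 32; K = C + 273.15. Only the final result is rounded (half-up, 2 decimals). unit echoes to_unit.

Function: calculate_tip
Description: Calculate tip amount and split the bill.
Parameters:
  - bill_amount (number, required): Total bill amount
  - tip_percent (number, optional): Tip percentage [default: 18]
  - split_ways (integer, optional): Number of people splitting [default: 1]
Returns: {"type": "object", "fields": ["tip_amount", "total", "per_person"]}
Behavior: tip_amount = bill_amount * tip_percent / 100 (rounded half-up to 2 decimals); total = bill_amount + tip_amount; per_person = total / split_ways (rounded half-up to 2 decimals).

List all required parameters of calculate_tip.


Parameters of calculate_tip and their required/optional flag:
  bill_amount: required
  tip_percent: optional
  split_ways: optional
bill_amount


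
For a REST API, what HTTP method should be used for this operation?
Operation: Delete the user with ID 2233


GET = read, POST = create, PUT = update/replace, DELETE = remove
This operation is a removal.
DELETE


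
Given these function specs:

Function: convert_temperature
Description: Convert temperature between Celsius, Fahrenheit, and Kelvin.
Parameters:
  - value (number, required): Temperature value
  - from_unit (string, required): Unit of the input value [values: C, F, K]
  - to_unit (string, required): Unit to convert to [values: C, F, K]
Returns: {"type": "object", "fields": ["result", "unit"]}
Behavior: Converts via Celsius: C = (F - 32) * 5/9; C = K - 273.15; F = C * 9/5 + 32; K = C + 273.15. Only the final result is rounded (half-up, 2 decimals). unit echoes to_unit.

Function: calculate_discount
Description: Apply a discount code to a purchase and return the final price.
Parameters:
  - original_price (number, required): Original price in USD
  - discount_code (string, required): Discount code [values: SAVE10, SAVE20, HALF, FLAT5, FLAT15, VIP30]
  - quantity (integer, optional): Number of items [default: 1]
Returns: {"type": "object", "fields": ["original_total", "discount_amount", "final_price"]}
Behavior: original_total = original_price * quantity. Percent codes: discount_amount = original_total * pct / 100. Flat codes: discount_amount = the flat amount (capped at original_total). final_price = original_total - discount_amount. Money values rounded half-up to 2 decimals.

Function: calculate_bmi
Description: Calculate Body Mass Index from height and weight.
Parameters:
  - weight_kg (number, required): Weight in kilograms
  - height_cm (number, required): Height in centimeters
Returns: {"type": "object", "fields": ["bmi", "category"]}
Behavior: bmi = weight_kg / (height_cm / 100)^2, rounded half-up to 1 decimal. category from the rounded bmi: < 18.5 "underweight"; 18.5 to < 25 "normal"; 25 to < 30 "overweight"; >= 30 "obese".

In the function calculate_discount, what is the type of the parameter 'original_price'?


The calculate_discount spec declares:
  - original_price (number, required): Original price in USD
Type:
number
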